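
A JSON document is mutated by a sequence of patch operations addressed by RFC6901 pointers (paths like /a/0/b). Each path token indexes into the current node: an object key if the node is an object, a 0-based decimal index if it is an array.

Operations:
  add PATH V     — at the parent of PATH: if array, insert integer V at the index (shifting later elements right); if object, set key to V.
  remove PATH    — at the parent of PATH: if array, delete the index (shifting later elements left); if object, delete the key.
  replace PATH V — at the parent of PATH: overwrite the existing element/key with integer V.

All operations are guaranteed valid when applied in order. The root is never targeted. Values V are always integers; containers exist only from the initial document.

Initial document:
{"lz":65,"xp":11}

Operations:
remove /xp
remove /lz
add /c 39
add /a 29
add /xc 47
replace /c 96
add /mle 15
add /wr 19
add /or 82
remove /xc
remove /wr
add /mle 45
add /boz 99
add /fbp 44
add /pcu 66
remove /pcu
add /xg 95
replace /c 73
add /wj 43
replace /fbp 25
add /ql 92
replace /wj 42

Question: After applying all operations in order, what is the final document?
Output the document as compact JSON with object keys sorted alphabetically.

Answer: {"a":29,"boz":99,"c":73,"fbp":25,"mle":45,"or":82,"ql":92,"wj":42,"xg":95}

Derivation:
After op 1 (remove /xp): {"lz":65}
After op 2 (remove /lz): {}
After op 3 (add /c 39): {"c":39}
After op 4 (add /a 29): {"a":29,"c":39}
After op 5 (add /xc 47): {"a":29,"c":39,"xc":47}
After op 6 (replace /c 96): {"a":29,"c":96,"xc":47}
After op 7 (add /mle 15): {"a":29,"c":96,"mle":15,"xc":47}
After op 8 (add /wr 19): {"a":29,"c":96,"mle":15,"wr":19,"xc":47}
After op 9 (add /or 82): {"a":29,"c":96,"mle":15,"or":82,"wr":19,"xc":47}
After op 10 (remove /xc): {"a":29,"c":96,"mle":15,"or":82,"wr":19}
After op 11 (remove /wr): {"a":29,"c":96,"mle":15,"or":82}
After op 12 (add /mle 45): {"a":29,"c":96,"mle":45,"or":82}
After op 13 (add /boz 99): {"a":29,"boz":99,"c":96,"mle":45,"or":82}
After op 14 (add /fbp 44): {"a":29,"boz":99,"c":96,"fbp":44,"mle":45,"or":82}
After op 15 (add /pcu 66): {"a":29,"boz":99,"c":96,"fbp":44,"mle":45,"or":82,"pcu":66}
After op 16 (remove /pcu): {"a":29,"boz":99,"c":96,"fbp":44,"mle":45,"or":82}
After op 17 (add /xg 95): {"a":29,"boz":99,"c":96,"fbp":44,"mle":45,"or":82,"xg":95}
After op 18 (replace /c 73): {"a":29,"boz":99,"c":73,"fbp":44,"mle":45,"or":82,"xg":95}
After op 19 (add /wj 43): {"a":29,"boz":99,"c":73,"fbp":44,"mle":45,"or":82,"wj":43,"xg":95}
After op 20 (replace /fbp 25): {"a":29,"boz":99,"c":73,"fbp":25,"mle":45,"or":82,"wj":43,"xg":95}
After op 21 (add /ql 92): {"a":29,"boz":99,"c":73,"fbp":25,"mle":45,"or":82,"ql":92,"wj":43,"xg":95}
After op 22 (replace /wj 42): {"a":29,"boz":99,"c":73,"fbp":25,"mle":45,"or":82,"ql":92,"wj":42,"xg":95}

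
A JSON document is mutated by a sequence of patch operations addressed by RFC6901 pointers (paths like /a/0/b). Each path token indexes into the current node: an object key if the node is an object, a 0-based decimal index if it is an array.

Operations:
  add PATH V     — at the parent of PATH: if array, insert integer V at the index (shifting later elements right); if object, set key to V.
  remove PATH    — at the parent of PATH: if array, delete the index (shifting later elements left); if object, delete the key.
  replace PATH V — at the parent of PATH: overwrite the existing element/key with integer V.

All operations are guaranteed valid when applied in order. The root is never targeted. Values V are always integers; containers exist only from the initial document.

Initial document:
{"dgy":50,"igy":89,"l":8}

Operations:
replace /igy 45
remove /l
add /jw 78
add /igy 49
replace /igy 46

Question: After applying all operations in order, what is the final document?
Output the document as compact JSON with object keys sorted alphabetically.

Answer: {"dgy":50,"igy":46,"jw":78}

Derivation:
After op 1 (replace /igy 45): {"dgy":50,"igy":45,"l":8}
After op 2 (remove /l): {"dgy":50,"igy":45}
After op 3 (add /jw 78): {"dgy":50,"igy":45,"jw":78}
After op 4 (add /igy 49): {"dgy":50,"igy":49,"jw":78}
After op 5 (replace /igy 46): {"dgy":50,"igy":46,"jw":78}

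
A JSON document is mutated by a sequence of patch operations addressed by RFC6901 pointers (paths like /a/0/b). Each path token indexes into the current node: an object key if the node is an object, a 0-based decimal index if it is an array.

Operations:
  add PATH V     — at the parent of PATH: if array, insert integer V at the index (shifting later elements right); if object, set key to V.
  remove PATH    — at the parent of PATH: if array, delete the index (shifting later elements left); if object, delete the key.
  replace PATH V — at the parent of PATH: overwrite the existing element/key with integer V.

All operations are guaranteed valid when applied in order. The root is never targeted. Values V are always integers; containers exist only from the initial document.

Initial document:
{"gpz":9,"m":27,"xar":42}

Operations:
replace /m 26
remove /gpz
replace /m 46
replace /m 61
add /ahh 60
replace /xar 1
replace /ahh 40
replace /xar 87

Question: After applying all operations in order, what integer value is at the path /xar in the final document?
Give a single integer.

Answer: 87

Derivation:
After op 1 (replace /m 26): {"gpz":9,"m":26,"xar":42}
After op 2 (remove /gpz): {"m":26,"xar":42}
After op 3 (replace /m 46): {"m":46,"xar":42}
After op 4 (replace /m 61): {"m":61,"xar":42}
After op 5 (add /ahh 60): {"ahh":60,"m":61,"xar":42}
After op 6 (replace /xar 1): {"ahh":60,"m":61,"xar":1}
After op 7 (replace /ahh 40): {"ahh":40,"m":61,"xar":1}
After op 8 (replace /xar 87): {"ahh":40,"m":61,"xar":87}
Value at /xar: 87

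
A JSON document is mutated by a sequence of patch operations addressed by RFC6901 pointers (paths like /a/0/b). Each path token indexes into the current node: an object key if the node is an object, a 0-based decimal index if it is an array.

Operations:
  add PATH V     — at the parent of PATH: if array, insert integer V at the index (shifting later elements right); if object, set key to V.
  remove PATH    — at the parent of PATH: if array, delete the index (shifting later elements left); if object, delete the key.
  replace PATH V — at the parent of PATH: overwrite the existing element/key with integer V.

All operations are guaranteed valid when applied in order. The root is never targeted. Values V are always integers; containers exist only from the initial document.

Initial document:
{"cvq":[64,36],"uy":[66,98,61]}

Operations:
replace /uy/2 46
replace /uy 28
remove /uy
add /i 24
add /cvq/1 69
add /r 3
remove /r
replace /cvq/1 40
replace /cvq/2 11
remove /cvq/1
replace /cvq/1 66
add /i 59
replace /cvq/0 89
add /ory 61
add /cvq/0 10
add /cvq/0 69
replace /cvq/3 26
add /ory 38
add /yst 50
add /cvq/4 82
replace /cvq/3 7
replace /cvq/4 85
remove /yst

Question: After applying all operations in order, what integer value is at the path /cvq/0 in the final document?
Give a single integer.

After op 1 (replace /uy/2 46): {"cvq":[64,36],"uy":[66,98,46]}
After op 2 (replace /uy 28): {"cvq":[64,36],"uy":28}
After op 3 (remove /uy): {"cvq":[64,36]}
After op 4 (add /i 24): {"cvq":[64,36],"i":24}
After op 5 (add /cvq/1 69): {"cvq":[64,69,36],"i":24}
After op 6 (add /r 3): {"cvq":[64,69,36],"i":24,"r":3}
After op 7 (remove /r): {"cvq":[64,69,36],"i":24}
After op 8 (replace /cvq/1 40): {"cvq":[64,40,36],"i":24}
After op 9 (replace /cvq/2 11): {"cvq":[64,40,11],"i":24}
After op 10 (remove /cvq/1): {"cvq":[64,11],"i":24}
After op 11 (replace /cvq/1 66): {"cvq":[64,66],"i":24}
After op 12 (add /i 59): {"cvq":[64,66],"i":59}
After op 13 (replace /cvq/0 89): {"cvq":[89,66],"i":59}
After op 14 (add /ory 61): {"cvq":[89,66],"i":59,"ory":61}
After op 15 (add /cvq/0 10): {"cvq":[10,89,66],"i":59,"ory":61}
After op 16 (add /cvq/0 69): {"cvq":[69,10,89,66],"i":59,"ory":61}
After op 17 (replace /cvq/3 26): {"cvq":[69,10,89,26],"i":59,"ory":61}
After op 18 (add /ory 38): {"cvq":[69,10,89,26],"i":59,"ory":38}
After op 19 (add /yst 50): {"cvq":[69,10,89,26],"i":59,"ory":38,"yst":50}
After op 20 (add /cvq/4 82): {"cvq":[69,10,89,26,82],"i":59,"ory":38,"yst":50}
After op 21 (replace /cvq/3 7): {"cvq":[69,10,89,7,82],"i":59,"ory":38,"yst":50}
After op 22 (replace /cvq/4 85): {"cvq":[69,10,89,7,85],"i":59,"ory":38,"yst":50}
After op 23 (remove /yst): {"cvq":[69,10,89,7,85],"i":59,"ory":38}
Value at /cvq/0: 69

Answer: 69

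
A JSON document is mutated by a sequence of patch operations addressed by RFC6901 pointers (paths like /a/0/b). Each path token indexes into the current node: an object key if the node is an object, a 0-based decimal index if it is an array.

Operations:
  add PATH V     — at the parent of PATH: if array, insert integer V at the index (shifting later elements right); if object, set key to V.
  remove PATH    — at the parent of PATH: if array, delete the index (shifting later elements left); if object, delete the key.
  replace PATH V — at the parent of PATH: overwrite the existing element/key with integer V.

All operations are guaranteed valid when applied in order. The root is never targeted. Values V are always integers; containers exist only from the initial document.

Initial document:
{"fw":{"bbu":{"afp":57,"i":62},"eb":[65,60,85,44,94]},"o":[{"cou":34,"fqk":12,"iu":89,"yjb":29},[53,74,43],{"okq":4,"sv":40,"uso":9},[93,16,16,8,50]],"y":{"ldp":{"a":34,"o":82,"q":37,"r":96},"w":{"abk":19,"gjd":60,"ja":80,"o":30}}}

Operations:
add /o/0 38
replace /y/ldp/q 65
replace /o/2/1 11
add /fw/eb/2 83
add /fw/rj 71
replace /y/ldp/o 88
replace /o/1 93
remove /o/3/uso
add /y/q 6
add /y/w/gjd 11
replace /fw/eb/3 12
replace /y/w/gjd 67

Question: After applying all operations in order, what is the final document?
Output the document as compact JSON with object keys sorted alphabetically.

Answer: {"fw":{"bbu":{"afp":57,"i":62},"eb":[65,60,83,12,44,94],"rj":71},"o":[38,93,[53,11,43],{"okq":4,"sv":40},[93,16,16,8,50]],"y":{"ldp":{"a":34,"o":88,"q":65,"r":96},"q":6,"w":{"abk":19,"gjd":67,"ja":80,"o":30}}}

Derivation:
After op 1 (add /o/0 38): {"fw":{"bbu":{"afp":57,"i":62},"eb":[65,60,85,44,94]},"o":[38,{"cou":34,"fqk":12,"iu":89,"yjb":29},[53,74,43],{"okq":4,"sv":40,"uso":9},[93,16,16,8,50]],"y":{"ldp":{"a":34,"o":82,"q":37,"r":96},"w":{"abk":19,"gjd":60,"ja":80,"o":30}}}
After op 2 (replace /y/ldp/q 65): {"fw":{"bbu":{"afp":57,"i":62},"eb":[65,60,85,44,94]},"o":[38,{"cou":34,"fqk":12,"iu":89,"yjb":29},[53,74,43],{"okq":4,"sv":40,"uso":9},[93,16,16,8,50]],"y":{"ldp":{"a":34,"o":82,"q":65,"r":96},"w":{"abk":19,"gjd":60,"ja":80,"o":30}}}
After op 3 (replace /o/2/1 11): {"fw":{"bbu":{"afp":57,"i":62},"eb":[65,60,85,44,94]},"o":[38,{"cou":34,"fqk":12,"iu":89,"yjb":29},[53,11,43],{"okq":4,"sv":40,"uso":9},[93,16,16,8,50]],"y":{"ldp":{"a":34,"o":82,"q":65,"r":96},"w":{"abk":19,"gjd":60,"ja":80,"o":30}}}
After op 4 (add /fw/eb/2 83): {"fw":{"bbu":{"afp":57,"i":62},"eb":[65,60,83,85,44,94]},"o":[38,{"cou":34,"fqk":12,"iu":89,"yjb":29},[53,11,43],{"okq":4,"sv":40,"uso":9},[93,16,16,8,50]],"y":{"ldp":{"a":34,"o":82,"q":65,"r":96},"w":{"abk":19,"gjd":60,"ja":80,"o":30}}}
After op 5 (add /fw/rj 71): {"fw":{"bbu":{"afp":57,"i":62},"eb":[65,60,83,85,44,94],"rj":71},"o":[38,{"cou":34,"fqk":12,"iu":89,"yjb":29},[53,11,43],{"okq":4,"sv":40,"uso":9},[93,16,16,8,50]],"y":{"ldp":{"a":34,"o":82,"q":65,"r":96},"w":{"abk":19,"gjd":60,"ja":80,"o":30}}}
After op 6 (replace /y/ldp/o 88): {"fw":{"bbu":{"afp":57,"i":62},"eb":[65,60,83,85,44,94],"rj":71},"o":[38,{"cou":34,"fqk":12,"iu":89,"yjb":29},[53,11,43],{"okq":4,"sv":40,"uso":9},[93,16,16,8,50]],"y":{"ldp":{"a":34,"o":88,"q":65,"r":96},"w":{"abk":19,"gjd":60,"ja":80,"o":30}}}
After op 7 (replace /o/1 93): {"fw":{"bbu":{"afp":57,"i":62},"eb":[65,60,83,85,44,94],"rj":71},"o":[38,93,[53,11,43],{"okq":4,"sv":40,"uso":9},[93,16,16,8,50]],"y":{"ldp":{"a":34,"o":88,"q":65,"r":96},"w":{"abk":19,"gjd":60,"ja":80,"o":30}}}
After op 8 (remove /o/3/uso): {"fw":{"bbu":{"afp":57,"i":62},"eb":[65,60,83,85,44,94],"rj":71},"o":[38,93,[53,11,43],{"okq":4,"sv":40},[93,16,16,8,50]],"y":{"ldp":{"a":34,"o":88,"q":65,"r":96},"w":{"abk":19,"gjd":60,"ja":80,"o":30}}}
After op 9 (add /y/q 6): {"fw":{"bbu":{"afp":57,"i":62},"eb":[65,60,83,85,44,94],"rj":71},"o":[38,93,[53,11,43],{"okq":4,"sv":40},[93,16,16,8,50]],"y":{"ldp":{"a":34,"o":88,"q":65,"r":96},"q":6,"w":{"abk":19,"gjd":60,"ja":80,"o":30}}}
After op 10 (add /y/w/gjd 11): {"fw":{"bbu":{"afp":57,"i":62},"eb":[65,60,83,85,44,94],"rj":71},"o":[38,93,[53,11,43],{"okq":4,"sv":40},[93,16,16,8,50]],"y":{"ldp":{"a":34,"o":88,"q":65,"r":96},"q":6,"w":{"abk":19,"gjd":11,"ja":80,"o":30}}}
After op 11 (replace /fw/eb/3 12): {"fw":{"bbu":{"afp":57,"i":62},"eb":[65,60,83,12,44,94],"rj":71},"o":[38,93,[53,11,43],{"okq":4,"sv":40},[93,16,16,8,50]],"y":{"ldp":{"a":34,"o":88,"q":65,"r":96},"q":6,"w":{"abk":19,"gjd":11,"ja":80,"o":30}}}
After op 12 (replace /y/w/gjd 67): {"fw":{"bbu":{"afp":57,"i":62},"eb":[65,60,83,12,44,94],"rj":71},"o":[38,93,[53,11,43],{"okq":4,"sv":40},[93,16,16,8,50]],"y":{"ldp":{"a":34,"o":88,"q":65,"r":96},"q":6,"w":{"abk":19,"gjd":67,"ja":80,"o":30}}}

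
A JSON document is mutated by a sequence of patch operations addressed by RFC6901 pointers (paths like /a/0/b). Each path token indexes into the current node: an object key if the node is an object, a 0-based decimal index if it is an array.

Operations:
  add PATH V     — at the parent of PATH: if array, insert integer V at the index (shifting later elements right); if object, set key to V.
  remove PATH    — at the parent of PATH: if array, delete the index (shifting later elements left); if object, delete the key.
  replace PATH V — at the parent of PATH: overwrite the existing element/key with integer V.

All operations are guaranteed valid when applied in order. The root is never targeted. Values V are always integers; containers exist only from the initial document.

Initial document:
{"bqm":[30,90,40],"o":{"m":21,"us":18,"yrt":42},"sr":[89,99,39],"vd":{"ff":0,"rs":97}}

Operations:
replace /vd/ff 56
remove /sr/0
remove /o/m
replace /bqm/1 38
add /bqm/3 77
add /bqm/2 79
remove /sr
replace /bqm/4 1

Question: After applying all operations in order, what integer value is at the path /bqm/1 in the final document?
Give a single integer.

After op 1 (replace /vd/ff 56): {"bqm":[30,90,40],"o":{"m":21,"us":18,"yrt":42},"sr":[89,99,39],"vd":{"ff":56,"rs":97}}
After op 2 (remove /sr/0): {"bqm":[30,90,40],"o":{"m":21,"us":18,"yrt":42},"sr":[99,39],"vd":{"ff":56,"rs":97}}
After op 3 (remove /o/m): {"bqm":[30,90,40],"o":{"us":18,"yrt":42},"sr":[99,39],"vd":{"ff":56,"rs":97}}
After op 4 (replace /bqm/1 38): {"bqm":[30,38,40],"o":{"us":18,"yrt":42},"sr":[99,39],"vd":{"ff":56,"rs":97}}
After op 5 (add /bqm/3 77): {"bqm":[30,38,40,77],"o":{"us":18,"yrt":42},"sr":[99,39],"vd":{"ff":56,"rs":97}}
After op 6 (add /bqm/2 79): {"bqm":[30,38,79,40,77],"o":{"us":18,"yrt":42},"sr":[99,39],"vd":{"ff":56,"rs":97}}
After op 7 (remove /sr): {"bqm":[30,38,79,40,77],"o":{"us":18,"yrt":42},"vd":{"ff":56,"rs":97}}
After op 8 (replace /bqm/4 1): {"bqm":[30,38,79,40,1],"o":{"us":18,"yrt":42},"vd":{"ff":56,"rs":97}}
Value at /bqm/1: 38

Answer: 38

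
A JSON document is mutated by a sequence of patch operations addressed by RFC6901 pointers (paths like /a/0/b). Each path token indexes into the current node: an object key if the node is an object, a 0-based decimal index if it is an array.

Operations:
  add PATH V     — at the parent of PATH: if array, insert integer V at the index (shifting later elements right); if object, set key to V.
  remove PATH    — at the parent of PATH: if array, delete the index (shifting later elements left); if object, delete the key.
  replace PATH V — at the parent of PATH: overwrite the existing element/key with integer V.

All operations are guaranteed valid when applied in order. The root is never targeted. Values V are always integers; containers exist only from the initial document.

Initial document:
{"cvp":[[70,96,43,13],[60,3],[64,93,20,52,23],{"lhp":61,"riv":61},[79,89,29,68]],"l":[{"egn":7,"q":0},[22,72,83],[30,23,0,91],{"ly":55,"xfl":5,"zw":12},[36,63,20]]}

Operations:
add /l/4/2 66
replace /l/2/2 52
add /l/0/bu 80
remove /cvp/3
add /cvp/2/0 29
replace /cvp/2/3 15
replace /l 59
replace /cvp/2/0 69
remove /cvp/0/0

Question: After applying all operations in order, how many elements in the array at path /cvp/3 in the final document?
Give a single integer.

After op 1 (add /l/4/2 66): {"cvp":[[70,96,43,13],[60,3],[64,93,20,52,23],{"lhp":61,"riv":61},[79,89,29,68]],"l":[{"egn":7,"q":0},[22,72,83],[30,23,0,91],{"ly":55,"xfl":5,"zw":12},[36,63,66,20]]}
After op 2 (replace /l/2/2 52): {"cvp":[[70,96,43,13],[60,3],[64,93,20,52,23],{"lhp":61,"riv":61},[79,89,29,68]],"l":[{"egn":7,"q":0},[22,72,83],[30,23,52,91],{"ly":55,"xfl":5,"zw":12},[36,63,66,20]]}
After op 3 (add /l/0/bu 80): {"cvp":[[70,96,43,13],[60,3],[64,93,20,52,23],{"lhp":61,"riv":61},[79,89,29,68]],"l":[{"bu":80,"egn":7,"q":0},[22,72,83],[30,23,52,91],{"ly":55,"xfl":5,"zw":12},[36,63,66,20]]}
After op 4 (remove /cvp/3): {"cvp":[[70,96,43,13],[60,3],[64,93,20,52,23],[79,89,29,68]],"l":[{"bu":80,"egn":7,"q":0},[22,72,83],[30,23,52,91],{"ly":55,"xfl":5,"zw":12},[36,63,66,20]]}
After op 5 (add /cvp/2/0 29): {"cvp":[[70,96,43,13],[60,3],[29,64,93,20,52,23],[79,89,29,68]],"l":[{"bu":80,"egn":7,"q":0},[22,72,83],[30,23,52,91],{"ly":55,"xfl":5,"zw":12},[36,63,66,20]]}
After op 6 (replace /cvp/2/3 15): {"cvp":[[70,96,43,13],[60,3],[29,64,93,15,52,23],[79,89,29,68]],"l":[{"bu":80,"egn":7,"q":0},[22,72,83],[30,23,52,91],{"ly":55,"xfl":5,"zw":12},[36,63,66,20]]}
After op 7 (replace /l 59): {"cvp":[[70,96,43,13],[60,3],[29,64,93,15,52,23],[79,89,29,68]],"l":59}
After op 8 (replace /cvp/2/0 69): {"cvp":[[70,96,43,13],[60,3],[69,64,93,15,52,23],[79,89,29,68]],"l":59}
After op 9 (remove /cvp/0/0): {"cvp":[[96,43,13],[60,3],[69,64,93,15,52,23],[79,89,29,68]],"l":59}
Size at path /cvp/3: 4

Answer: 4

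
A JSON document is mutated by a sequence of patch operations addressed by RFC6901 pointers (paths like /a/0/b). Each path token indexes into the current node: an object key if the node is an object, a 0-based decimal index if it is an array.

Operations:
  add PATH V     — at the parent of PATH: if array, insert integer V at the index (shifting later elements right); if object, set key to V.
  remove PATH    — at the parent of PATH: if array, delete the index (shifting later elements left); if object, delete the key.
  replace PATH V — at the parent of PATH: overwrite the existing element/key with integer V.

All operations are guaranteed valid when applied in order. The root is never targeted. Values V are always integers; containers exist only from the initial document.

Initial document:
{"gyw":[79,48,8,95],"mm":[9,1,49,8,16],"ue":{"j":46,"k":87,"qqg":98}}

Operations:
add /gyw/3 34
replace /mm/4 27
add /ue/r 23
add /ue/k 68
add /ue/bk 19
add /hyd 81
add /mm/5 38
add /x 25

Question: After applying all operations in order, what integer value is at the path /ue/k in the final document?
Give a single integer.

After op 1 (add /gyw/3 34): {"gyw":[79,48,8,34,95],"mm":[9,1,49,8,16],"ue":{"j":46,"k":87,"qqg":98}}
After op 2 (replace /mm/4 27): {"gyw":[79,48,8,34,95],"mm":[9,1,49,8,27],"ue":{"j":46,"k":87,"qqg":98}}
After op 3 (add /ue/r 23): {"gyw":[79,48,8,34,95],"mm":[9,1,49,8,27],"ue":{"j":46,"k":87,"qqg":98,"r":23}}
After op 4 (add /ue/k 68): {"gyw":[79,48,8,34,95],"mm":[9,1,49,8,27],"ue":{"j":46,"k":68,"qqg":98,"r":23}}
After op 5 (add /ue/bk 19): {"gyw":[79,48,8,34,95],"mm":[9,1,49,8,27],"ue":{"bk":19,"j":46,"k":68,"qqg":98,"r":23}}
After op 6 (add /hyd 81): {"gyw":[79,48,8,34,95],"hyd":81,"mm":[9,1,49,8,27],"ue":{"bk":19,"j":46,"k":68,"qqg":98,"r":23}}
After op 7 (add /mm/5 38): {"gyw":[79,48,8,34,95],"hyd":81,"mm":[9,1,49,8,27,38],"ue":{"bk":19,"j":46,"k":68,"qqg":98,"r":23}}
After op 8 (add /x 25): {"gyw":[79,48,8,34,95],"hyd":81,"mm":[9,1,49,8,27,38],"ue":{"bk":19,"j":46,"k":68,"qqg":98,"r":23},"x":25}
Value at /ue/k: 68

Answer: 68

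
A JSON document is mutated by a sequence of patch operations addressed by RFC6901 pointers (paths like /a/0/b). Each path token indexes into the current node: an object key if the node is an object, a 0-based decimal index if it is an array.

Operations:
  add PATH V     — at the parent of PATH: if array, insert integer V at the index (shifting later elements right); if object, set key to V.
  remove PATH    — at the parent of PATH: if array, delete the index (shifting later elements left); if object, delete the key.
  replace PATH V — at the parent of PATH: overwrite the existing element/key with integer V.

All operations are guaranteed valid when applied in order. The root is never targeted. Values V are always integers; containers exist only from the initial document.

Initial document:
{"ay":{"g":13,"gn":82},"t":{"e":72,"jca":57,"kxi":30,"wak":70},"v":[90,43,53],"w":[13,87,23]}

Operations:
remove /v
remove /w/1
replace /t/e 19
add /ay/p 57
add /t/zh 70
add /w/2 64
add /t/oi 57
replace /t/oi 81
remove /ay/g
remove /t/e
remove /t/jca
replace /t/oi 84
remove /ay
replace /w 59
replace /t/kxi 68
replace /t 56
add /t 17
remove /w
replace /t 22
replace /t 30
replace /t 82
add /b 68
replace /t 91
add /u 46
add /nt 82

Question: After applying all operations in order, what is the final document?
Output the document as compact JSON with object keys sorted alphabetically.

Answer: {"b":68,"nt":82,"t":91,"u":46}

Derivation:
After op 1 (remove /v): {"ay":{"g":13,"gn":82},"t":{"e":72,"jca":57,"kxi":30,"wak":70},"w":[13,87,23]}
After op 2 (remove /w/1): {"ay":{"g":13,"gn":82},"t":{"e":72,"jca":57,"kxi":30,"wak":70},"w":[13,23]}
After op 3 (replace /t/e 19): {"ay":{"g":13,"gn":82},"t":{"e":19,"jca":57,"kxi":30,"wak":70},"w":[13,23]}
After op 4 (add /ay/p 57): {"ay":{"g":13,"gn":82,"p":57},"t":{"e":19,"jca":57,"kxi":30,"wak":70},"w":[13,23]}
After op 5 (add /t/zh 70): {"ay":{"g":13,"gn":82,"p":57},"t":{"e":19,"jca":57,"kxi":30,"wak":70,"zh":70},"w":[13,23]}
After op 6 (add /w/2 64): {"ay":{"g":13,"gn":82,"p":57},"t":{"e":19,"jca":57,"kxi":30,"wak":70,"zh":70},"w":[13,23,64]}
After op 7 (add /t/oi 57): {"ay":{"g":13,"gn":82,"p":57},"t":{"e":19,"jca":57,"kxi":30,"oi":57,"wak":70,"zh":70},"w":[13,23,64]}
After op 8 (replace /t/oi 81): {"ay":{"g":13,"gn":82,"p":57},"t":{"e":19,"jca":57,"kxi":30,"oi":81,"wak":70,"zh":70},"w":[13,23,64]}
After op 9 (remove /ay/g): {"ay":{"gn":82,"p":57},"t":{"e":19,"jca":57,"kxi":30,"oi":81,"wak":70,"zh":70},"w":[13,23,64]}
After op 10 (remove /t/e): {"ay":{"gn":82,"p":57},"t":{"jca":57,"kxi":30,"oi":81,"wak":70,"zh":70},"w":[13,23,64]}
After op 11 (remove /t/jca): {"ay":{"gn":82,"p":57},"t":{"kxi":30,"oi":81,"wak":70,"zh":70},"w":[13,23,64]}
After op 12 (replace /t/oi 84): {"ay":{"gn":82,"p":57},"t":{"kxi":30,"oi":84,"wak":70,"zh":70},"w":[13,23,64]}
After op 13 (remove /ay): {"t":{"kxi":30,"oi":84,"wak":70,"zh":70},"w":[13,23,64]}
After op 14 (replace /w 59): {"t":{"kxi":30,"oi":84,"wak":70,"zh":70},"w":59}
After op 15 (replace /t/kxi 68): {"t":{"kxi":68,"oi":84,"wak":70,"zh":70},"w":59}
After op 16 (replace /t 56): {"t":56,"w":59}
After op 17 (add /t 17): {"t":17,"w":59}
After op 18 (remove /w): {"t":17}
After op 19 (replace /t 22): {"t":22}
After op 20 (replace /t 30): {"t":30}
After op 21 (replace /t 82): {"t":82}
After op 22 (add /b 68): {"b":68,"t":82}
After op 23 (replace /t 91): {"b":68,"t":91}
After op 24 (add /u 46): {"b":68,"t":91,"u":46}
After op 25 (add /nt 82): {"b":68,"nt":82,"t":91,"u":46}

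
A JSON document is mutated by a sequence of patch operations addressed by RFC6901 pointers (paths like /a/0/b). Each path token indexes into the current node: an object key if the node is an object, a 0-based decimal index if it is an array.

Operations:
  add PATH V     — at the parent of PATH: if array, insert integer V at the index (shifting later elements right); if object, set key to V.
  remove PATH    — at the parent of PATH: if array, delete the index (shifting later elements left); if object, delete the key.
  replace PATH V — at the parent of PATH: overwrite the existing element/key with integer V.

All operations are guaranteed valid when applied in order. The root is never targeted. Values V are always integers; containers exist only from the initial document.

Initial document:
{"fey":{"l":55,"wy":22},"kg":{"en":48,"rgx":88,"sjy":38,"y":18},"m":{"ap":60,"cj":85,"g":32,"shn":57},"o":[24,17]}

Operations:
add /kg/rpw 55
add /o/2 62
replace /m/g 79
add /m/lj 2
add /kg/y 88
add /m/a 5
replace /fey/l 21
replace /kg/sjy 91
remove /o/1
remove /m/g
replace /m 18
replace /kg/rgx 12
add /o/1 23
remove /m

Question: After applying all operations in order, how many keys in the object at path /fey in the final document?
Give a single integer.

After op 1 (add /kg/rpw 55): {"fey":{"l":55,"wy":22},"kg":{"en":48,"rgx":88,"rpw":55,"sjy":38,"y":18},"m":{"ap":60,"cj":85,"g":32,"shn":57},"o":[24,17]}
After op 2 (add /o/2 62): {"fey":{"l":55,"wy":22},"kg":{"en":48,"rgx":88,"rpw":55,"sjy":38,"y":18},"m":{"ap":60,"cj":85,"g":32,"shn":57},"o":[24,17,62]}
After op 3 (replace /m/g 79): {"fey":{"l":55,"wy":22},"kg":{"en":48,"rgx":88,"rpw":55,"sjy":38,"y":18},"m":{"ap":60,"cj":85,"g":79,"shn":57},"o":[24,17,62]}
After op 4 (add /m/lj 2): {"fey":{"l":55,"wy":22},"kg":{"en":48,"rgx":88,"rpw":55,"sjy":38,"y":18},"m":{"ap":60,"cj":85,"g":79,"lj":2,"shn":57},"o":[24,17,62]}
After op 5 (add /kg/y 88): {"fey":{"l":55,"wy":22},"kg":{"en":48,"rgx":88,"rpw":55,"sjy":38,"y":88},"m":{"ap":60,"cj":85,"g":79,"lj":2,"shn":57},"o":[24,17,62]}
After op 6 (add /m/a 5): {"fey":{"l":55,"wy":22},"kg":{"en":48,"rgx":88,"rpw":55,"sjy":38,"y":88},"m":{"a":5,"ap":60,"cj":85,"g":79,"lj":2,"shn":57},"o":[24,17,62]}
After op 7 (replace /fey/l 21): {"fey":{"l":21,"wy":22},"kg":{"en":48,"rgx":88,"rpw":55,"sjy":38,"y":88},"m":{"a":5,"ap":60,"cj":85,"g":79,"lj":2,"shn":57},"o":[24,17,62]}
After op 8 (replace /kg/sjy 91): {"fey":{"l":21,"wy":22},"kg":{"en":48,"rgx":88,"rpw":55,"sjy":91,"y":88},"m":{"a":5,"ap":60,"cj":85,"g":79,"lj":2,"shn":57},"o":[24,17,62]}
After op 9 (remove /o/1): {"fey":{"l":21,"wy":22},"kg":{"en":48,"rgx":88,"rpw":55,"sjy":91,"y":88},"m":{"a":5,"ap":60,"cj":85,"g":79,"lj":2,"shn":57},"o":[24,62]}
After op 10 (remove /m/g): {"fey":{"l":21,"wy":22},"kg":{"en":48,"rgx":88,"rpw":55,"sjy":91,"y":88},"m":{"a":5,"ap":60,"cj":85,"lj":2,"shn":57},"o":[24,62]}
After op 11 (replace /m 18): {"fey":{"l":21,"wy":22},"kg":{"en":48,"rgx":88,"rpw":55,"sjy":91,"y":88},"m":18,"o":[24,62]}
After op 12 (replace /kg/rgx 12): {"fey":{"l":21,"wy":22},"kg":{"en":48,"rgx":12,"rpw":55,"sjy":91,"y":88},"m":18,"o":[24,62]}
After op 13 (add /o/1 23): {"fey":{"l":21,"wy":22},"kg":{"en":48,"rgx":12,"rpw":55,"sjy":91,"y":88},"m":18,"o":[24,23,62]}
After op 14 (remove /m): {"fey":{"l":21,"wy":22},"kg":{"en":48,"rgx":12,"rpw":55,"sjy":91,"y":88},"o":[24,23,62]}
Size at path /fey: 2

Answer: 2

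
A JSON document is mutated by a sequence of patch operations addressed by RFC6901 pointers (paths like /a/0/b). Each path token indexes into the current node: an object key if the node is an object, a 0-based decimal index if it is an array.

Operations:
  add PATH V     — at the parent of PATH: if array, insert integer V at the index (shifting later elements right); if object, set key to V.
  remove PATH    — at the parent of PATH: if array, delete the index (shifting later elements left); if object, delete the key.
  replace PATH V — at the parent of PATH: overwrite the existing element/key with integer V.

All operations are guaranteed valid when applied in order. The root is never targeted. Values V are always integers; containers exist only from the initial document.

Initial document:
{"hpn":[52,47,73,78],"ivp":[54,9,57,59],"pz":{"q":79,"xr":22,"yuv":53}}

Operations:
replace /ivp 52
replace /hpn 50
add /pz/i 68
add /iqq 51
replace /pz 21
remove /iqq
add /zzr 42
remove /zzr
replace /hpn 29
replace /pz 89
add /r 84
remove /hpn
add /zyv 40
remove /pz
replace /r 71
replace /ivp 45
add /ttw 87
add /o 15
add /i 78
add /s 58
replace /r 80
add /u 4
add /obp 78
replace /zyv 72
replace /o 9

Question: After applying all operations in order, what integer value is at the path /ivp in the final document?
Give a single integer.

After op 1 (replace /ivp 52): {"hpn":[52,47,73,78],"ivp":52,"pz":{"q":79,"xr":22,"yuv":53}}
After op 2 (replace /hpn 50): {"hpn":50,"ivp":52,"pz":{"q":79,"xr":22,"yuv":53}}
After op 3 (add /pz/i 68): {"hpn":50,"ivp":52,"pz":{"i":68,"q":79,"xr":22,"yuv":53}}
After op 4 (add /iqq 51): {"hpn":50,"iqq":51,"ivp":52,"pz":{"i":68,"q":79,"xr":22,"yuv":53}}
After op 5 (replace /pz 21): {"hpn":50,"iqq":51,"ivp":52,"pz":21}
After op 6 (remove /iqq): {"hpn":50,"ivp":52,"pz":21}
After op 7 (add /zzr 42): {"hpn":50,"ivp":52,"pz":21,"zzr":42}
After op 8 (remove /zzr): {"hpn":50,"ivp":52,"pz":21}
After op 9 (replace /hpn 29): {"hpn":29,"ivp":52,"pz":21}
After op 10 (replace /pz 89): {"hpn":29,"ivp":52,"pz":89}
After op 11 (add /r 84): {"hpn":29,"ivp":52,"pz":89,"r":84}
After op 12 (remove /hpn): {"ivp":52,"pz":89,"r":84}
After op 13 (add /zyv 40): {"ivp":52,"pz":89,"r":84,"zyv":40}
After op 14 (remove /pz): {"ivp":52,"r":84,"zyv":40}
After op 15 (replace /r 71): {"ivp":52,"r":71,"zyv":40}
After op 16 (replace /ivp 45): {"ivp":45,"r":71,"zyv":40}
After op 17 (add /ttw 87): {"ivp":45,"r":71,"ttw":87,"zyv":40}
After op 18 (add /o 15): {"ivp":45,"o":15,"r":71,"ttw":87,"zyv":40}
After op 19 (add /i 78): {"i":78,"ivp":45,"o":15,"r":71,"ttw":87,"zyv":40}
After op 20 (add /s 58): {"i":78,"ivp":45,"o":15,"r":71,"s":58,"ttw":87,"zyv":40}
After op 21 (replace /r 80): {"i":78,"ivp":45,"o":15,"r":80,"s":58,"ttw":87,"zyv":40}
After op 22 (add /u 4): {"i":78,"ivp":45,"o":15,"r":80,"s":58,"ttw":87,"u":4,"zyv":40}
After op 23 (add /obp 78): {"i":78,"ivp":45,"o":15,"obp":78,"r":80,"s":58,"ttw":87,"u":4,"zyv":40}
After op 24 (replace /zyv 72): {"i":78,"ivp":45,"o":15,"obp":78,"r":80,"s":58,"ttw":87,"u":4,"zyv":72}
After op 25 (replace /o 9): {"i":78,"ivp":45,"o":9,"obp":78,"r":80,"s":58,"ttw":87,"u":4,"zyv":72}
Value at /ivp: 45

Answer: 45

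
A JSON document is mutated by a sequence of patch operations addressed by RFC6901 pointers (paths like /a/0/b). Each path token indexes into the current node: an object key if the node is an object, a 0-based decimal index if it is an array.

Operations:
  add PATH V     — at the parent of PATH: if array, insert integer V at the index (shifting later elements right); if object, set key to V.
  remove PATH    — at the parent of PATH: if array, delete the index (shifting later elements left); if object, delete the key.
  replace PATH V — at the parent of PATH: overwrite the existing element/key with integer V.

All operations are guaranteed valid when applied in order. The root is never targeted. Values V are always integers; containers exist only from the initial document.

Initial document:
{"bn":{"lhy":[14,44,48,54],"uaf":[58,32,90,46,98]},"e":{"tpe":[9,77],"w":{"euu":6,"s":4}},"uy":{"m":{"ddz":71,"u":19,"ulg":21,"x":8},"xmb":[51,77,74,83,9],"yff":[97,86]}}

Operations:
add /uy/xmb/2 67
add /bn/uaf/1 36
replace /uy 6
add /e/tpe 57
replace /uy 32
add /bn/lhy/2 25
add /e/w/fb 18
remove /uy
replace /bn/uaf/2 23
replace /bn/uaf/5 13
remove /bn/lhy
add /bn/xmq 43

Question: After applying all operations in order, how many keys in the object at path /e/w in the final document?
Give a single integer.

Answer: 3

Derivation:
After op 1 (add /uy/xmb/2 67): {"bn":{"lhy":[14,44,48,54],"uaf":[58,32,90,46,98]},"e":{"tpe":[9,77],"w":{"euu":6,"s":4}},"uy":{"m":{"ddz":71,"u":19,"ulg":21,"x":8},"xmb":[51,77,67,74,83,9],"yff":[97,86]}}
After op 2 (add /bn/uaf/1 36): {"bn":{"lhy":[14,44,48,54],"uaf":[58,36,32,90,46,98]},"e":{"tpe":[9,77],"w":{"euu":6,"s":4}},"uy":{"m":{"ddz":71,"u":19,"ulg":21,"x":8},"xmb":[51,77,67,74,83,9],"yff":[97,86]}}
After op 3 (replace /uy 6): {"bn":{"lhy":[14,44,48,54],"uaf":[58,36,32,90,46,98]},"e":{"tpe":[9,77],"w":{"euu":6,"s":4}},"uy":6}
After op 4 (add /e/tpe 57): {"bn":{"lhy":[14,44,48,54],"uaf":[58,36,32,90,46,98]},"e":{"tpe":57,"w":{"euu":6,"s":4}},"uy":6}
After op 5 (replace /uy 32): {"bn":{"lhy":[14,44,48,54],"uaf":[58,36,32,90,46,98]},"e":{"tpe":57,"w":{"euu":6,"s":4}},"uy":32}
After op 6 (add /bn/lhy/2 25): {"bn":{"lhy":[14,44,25,48,54],"uaf":[58,36,32,90,46,98]},"e":{"tpe":57,"w":{"euu":6,"s":4}},"uy":32}
After op 7 (add /e/w/fb 18): {"bn":{"lhy":[14,44,25,48,54],"uaf":[58,36,32,90,46,98]},"e":{"tpe":57,"w":{"euu":6,"fb":18,"s":4}},"uy":32}
After op 8 (remove /uy): {"bn":{"lhy":[14,44,25,48,54],"uaf":[58,36,32,90,46,98]},"e":{"tpe":57,"w":{"euu":6,"fb":18,"s":4}}}
After op 9 (replace /bn/uaf/2 23): {"bn":{"lhy":[14,44,25,48,54],"uaf":[58,36,23,90,46,98]},"e":{"tpe":57,"w":{"euu":6,"fb":18,"s":4}}}
After op 10 (replace /bn/uaf/5 13): {"bn":{"lhy":[14,44,25,48,54],"uaf":[58,36,23,90,46,13]},"e":{"tpe":57,"w":{"euu":6,"fb":18,"s":4}}}
After op 11 (remove /bn/lhy): {"bn":{"uaf":[58,36,23,90,46,13]},"e":{"tpe":57,"w":{"euu":6,"fb":18,"s":4}}}
After op 12 (add /bn/xmq 43): {"bn":{"uaf":[58,36,23,90,46,13],"xmq":43},"e":{"tpe":57,"w":{"euu":6,"fb":18,"s":4}}}
Size at path /e/w: 3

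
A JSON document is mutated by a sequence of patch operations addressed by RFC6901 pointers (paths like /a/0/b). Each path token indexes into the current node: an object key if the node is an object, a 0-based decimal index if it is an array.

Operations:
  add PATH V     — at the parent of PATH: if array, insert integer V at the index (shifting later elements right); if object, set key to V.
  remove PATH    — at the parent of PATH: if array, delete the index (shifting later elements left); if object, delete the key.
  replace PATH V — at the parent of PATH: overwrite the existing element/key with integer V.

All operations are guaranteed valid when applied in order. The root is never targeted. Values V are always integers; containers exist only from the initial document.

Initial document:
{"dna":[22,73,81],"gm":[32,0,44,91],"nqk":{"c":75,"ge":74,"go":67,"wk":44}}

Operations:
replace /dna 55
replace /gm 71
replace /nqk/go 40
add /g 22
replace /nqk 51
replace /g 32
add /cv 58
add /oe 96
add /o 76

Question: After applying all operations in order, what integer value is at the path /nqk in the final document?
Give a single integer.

After op 1 (replace /dna 55): {"dna":55,"gm":[32,0,44,91],"nqk":{"c":75,"ge":74,"go":67,"wk":44}}
After op 2 (replace /gm 71): {"dna":55,"gm":71,"nqk":{"c":75,"ge":74,"go":67,"wk":44}}
After op 3 (replace /nqk/go 40): {"dna":55,"gm":71,"nqk":{"c":75,"ge":74,"go":40,"wk":44}}
After op 4 (add /g 22): {"dna":55,"g":22,"gm":71,"nqk":{"c":75,"ge":74,"go":40,"wk":44}}
After op 5 (replace /nqk 51): {"dna":55,"g":22,"gm":71,"nqk":51}
After op 6 (replace /g 32): {"dna":55,"g":32,"gm":71,"nqk":51}
After op 7 (add /cv 58): {"cv":58,"dna":55,"g":32,"gm":71,"nqk":51}
After op 8 (add /oe 96): {"cv":58,"dna":55,"g":32,"gm":71,"nqk":51,"oe":96}
After op 9 (add /o 76): {"cv":58,"dna":55,"g":32,"gm":71,"nqk":51,"o":76,"oe":96}
Value at /nqk: 51

Answer: 51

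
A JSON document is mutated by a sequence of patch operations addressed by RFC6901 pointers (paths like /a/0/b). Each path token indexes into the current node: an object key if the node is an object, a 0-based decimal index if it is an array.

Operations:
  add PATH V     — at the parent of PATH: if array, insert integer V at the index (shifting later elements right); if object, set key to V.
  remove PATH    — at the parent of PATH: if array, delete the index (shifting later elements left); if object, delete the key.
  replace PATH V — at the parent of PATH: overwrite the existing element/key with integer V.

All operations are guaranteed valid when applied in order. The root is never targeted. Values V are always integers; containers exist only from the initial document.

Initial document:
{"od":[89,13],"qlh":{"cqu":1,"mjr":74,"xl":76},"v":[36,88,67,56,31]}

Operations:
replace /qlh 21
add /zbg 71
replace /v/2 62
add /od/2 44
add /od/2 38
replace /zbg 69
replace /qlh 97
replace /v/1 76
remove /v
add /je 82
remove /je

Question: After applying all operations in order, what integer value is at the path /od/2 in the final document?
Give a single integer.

After op 1 (replace /qlh 21): {"od":[89,13],"qlh":21,"v":[36,88,67,56,31]}
After op 2 (add /zbg 71): {"od":[89,13],"qlh":21,"v":[36,88,67,56,31],"zbg":71}
After op 3 (replace /v/2 62): {"od":[89,13],"qlh":21,"v":[36,88,62,56,31],"zbg":71}
After op 4 (add /od/2 44): {"od":[89,13,44],"qlh":21,"v":[36,88,62,56,31],"zbg":71}
After op 5 (add /od/2 38): {"od":[89,13,38,44],"qlh":21,"v":[36,88,62,56,31],"zbg":71}
After op 6 (replace /zbg 69): {"od":[89,13,38,44],"qlh":21,"v":[36,88,62,56,31],"zbg":69}
After op 7 (replace /qlh 97): {"od":[89,13,38,44],"qlh":97,"v":[36,88,62,56,31],"zbg":69}
After op 8 (replace /v/1 76): {"od":[89,13,38,44],"qlh":97,"v":[36,76,62,56,31],"zbg":69}
After op 9 (remove /v): {"od":[89,13,38,44],"qlh":97,"zbg":69}
After op 10 (add /je 82): {"je":82,"od":[89,13,38,44],"qlh":97,"zbg":69}
After op 11 (remove /je): {"od":[89,13,38,44],"qlh":97,"zbg":69}
Value at /od/2: 38

Answer: 38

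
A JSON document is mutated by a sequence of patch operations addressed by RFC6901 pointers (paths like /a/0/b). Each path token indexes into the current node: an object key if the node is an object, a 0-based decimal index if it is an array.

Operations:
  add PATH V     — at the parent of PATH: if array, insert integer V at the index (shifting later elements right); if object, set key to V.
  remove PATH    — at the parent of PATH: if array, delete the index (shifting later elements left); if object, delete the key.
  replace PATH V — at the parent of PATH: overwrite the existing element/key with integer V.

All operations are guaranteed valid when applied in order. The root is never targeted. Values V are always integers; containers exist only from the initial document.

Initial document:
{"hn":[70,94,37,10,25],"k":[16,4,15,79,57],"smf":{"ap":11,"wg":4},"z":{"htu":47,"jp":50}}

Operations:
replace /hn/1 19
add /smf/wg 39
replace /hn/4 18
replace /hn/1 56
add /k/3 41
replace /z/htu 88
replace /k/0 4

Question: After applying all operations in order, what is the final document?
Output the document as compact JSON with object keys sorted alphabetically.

After op 1 (replace /hn/1 19): {"hn":[70,19,37,10,25],"k":[16,4,15,79,57],"smf":{"ap":11,"wg":4},"z":{"htu":47,"jp":50}}
After op 2 (add /smf/wg 39): {"hn":[70,19,37,10,25],"k":[16,4,15,79,57],"smf":{"ap":11,"wg":39},"z":{"htu":47,"jp":50}}
After op 3 (replace /hn/4 18): {"hn":[70,19,37,10,18],"k":[16,4,15,79,57],"smf":{"ap":11,"wg":39},"z":{"htu":47,"jp":50}}
After op 4 (replace /hn/1 56): {"hn":[70,56,37,10,18],"k":[16,4,15,79,57],"smf":{"ap":11,"wg":39},"z":{"htu":47,"jp":50}}
After op 5 (add /k/3 41): {"hn":[70,56,37,10,18],"k":[16,4,15,41,79,57],"smf":{"ap":11,"wg":39},"z":{"htu":47,"jp":50}}
After op 6 (replace /z/htu 88): {"hn":[70,56,37,10,18],"k":[16,4,15,41,79,57],"smf":{"ap":11,"wg":39},"z":{"htu":88,"jp":50}}
After op 7 (replace /k/0 4): {"hn":[70,56,37,10,18],"k":[4,4,15,41,79,57],"smf":{"ap":11,"wg":39},"z":{"htu":88,"jp":50}}

Answer: {"hn":[70,56,37,10,18],"k":[4,4,15,41,79,57],"smf":{"ap":11,"wg":39},"z":{"htu":88,"jp":50}}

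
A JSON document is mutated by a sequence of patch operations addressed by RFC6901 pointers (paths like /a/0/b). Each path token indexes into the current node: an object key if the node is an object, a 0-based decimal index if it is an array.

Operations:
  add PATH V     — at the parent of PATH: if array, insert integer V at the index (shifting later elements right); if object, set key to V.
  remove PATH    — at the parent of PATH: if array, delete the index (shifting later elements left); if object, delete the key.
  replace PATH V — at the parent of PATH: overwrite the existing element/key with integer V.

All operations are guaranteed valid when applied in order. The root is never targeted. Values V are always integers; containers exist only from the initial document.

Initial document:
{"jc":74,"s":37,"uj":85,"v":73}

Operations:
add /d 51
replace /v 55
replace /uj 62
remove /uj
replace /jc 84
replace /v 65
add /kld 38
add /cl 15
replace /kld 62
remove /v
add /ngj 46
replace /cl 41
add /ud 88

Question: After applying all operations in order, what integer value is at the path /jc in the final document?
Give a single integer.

After op 1 (add /d 51): {"d":51,"jc":74,"s":37,"uj":85,"v":73}
After op 2 (replace /v 55): {"d":51,"jc":74,"s":37,"uj":85,"v":55}
After op 3 (replace /uj 62): {"d":51,"jc":74,"s":37,"uj":62,"v":55}
After op 4 (remove /uj): {"d":51,"jc":74,"s":37,"v":55}
After op 5 (replace /jc 84): {"d":51,"jc":84,"s":37,"v":55}
After op 6 (replace /v 65): {"d":51,"jc":84,"s":37,"v":65}
After op 7 (add /kld 38): {"d":51,"jc":84,"kld":38,"s":37,"v":65}
After op 8 (add /cl 15): {"cl":15,"d":51,"jc":84,"kld":38,"s":37,"v":65}
After op 9 (replace /kld 62): {"cl":15,"d":51,"jc":84,"kld":62,"s":37,"v":65}
After op 10 (remove /v): {"cl":15,"d":51,"jc":84,"kld":62,"s":37}
After op 11 (add /ngj 46): {"cl":15,"d":51,"jc":84,"kld":62,"ngj":46,"s":37}
After op 12 (replace /cl 41): {"cl":41,"d":51,"jc":84,"kld":62,"ngj":46,"s":37}
After op 13 (add /ud 88): {"cl":41,"d":51,"jc":84,"kld":62,"ngj":46,"s":37,"ud":88}
Value at /jc: 84

Answer: 84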